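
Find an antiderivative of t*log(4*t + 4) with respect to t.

t**2*log(4*t + 4)/2 - t**2/4 + t/2 - log(t + 1)/2 + C

Use integration by parts with u = log(4*t + 4), dv = t dt.
Then du = 4/(4*t + 4) dt and v = t**2/2.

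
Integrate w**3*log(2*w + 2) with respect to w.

Use integration by parts with u = log(2*w + 2), dv = w**3 dw.
Then du = 2/(2*w + 2) dw and v = w**4/4.

w**4*log(2*w + 2)/4 - w**4/16 + w**3/12 - w**2/8 + w/4 - log(w + 1)/4 + C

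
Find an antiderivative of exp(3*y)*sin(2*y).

3*exp(3*y)*sin(2*y)/13 - 2*exp(3*y)*cos(2*y)/13 + C

Let I denote the integral. Integrate by parts with u = sin(2*y), dv = exp(3*y) dy, so v = exp(3*y)/3: I = exp(3*y)*sin(2*y)/3 − (2/3)·∫ exp(3*y)*cos(2*y) dy.
Apply parts again with u = cos(2*y), dv = exp(3*y) dy: ∫ exp(3*y)*cos(2*y) dy = exp(3*y)*cos(2*y)/3 + (2/3)·I. Substituting back brings back I: I = exp(3*y)*sin(2*y)/3 - 2*exp(3*y)*cos(2*y)/9 − (4/9)·I.
Solving for I: (1 + 4/9)·I equals the remaining terms, so I = (9/13)·(exp(3*y)*sin(2*y)/3 - 2*exp(3*y)*cos(2*y)/9).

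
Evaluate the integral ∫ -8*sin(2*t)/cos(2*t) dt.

Let u = cos(2*t), so du = (-2*sin(2*t)) dt.
Rewriting, the integral becomes 4·∫ 1/u du = 4·log(u).
Substituting back, u = cos(2*t).

4*log(cos(2*t)) + C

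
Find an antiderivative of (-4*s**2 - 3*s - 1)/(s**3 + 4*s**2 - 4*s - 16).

-23*log(s - 2)/24 + 11*log(s + 2)/8 - 53*log(s + 4)/12 + C

Factor the denominator: (s - 2)*(s + 2)*(s + 4).
Partial-fraction decomposition: -53/(12*(s + 4)) + 11/(8*(s + 2)) - 23/(24*(s - 2)).
Integrate each term: A/(s−a) contributes A·log|s−a|.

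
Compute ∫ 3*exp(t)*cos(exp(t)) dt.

3*sin(exp(t)) + C

Let u = exp(t), so du = (exp(t)) dt.
Rewriting, the integral becomes 3·∫ cos(u) du = 3·sin(u).
Substituting back, u = exp(t).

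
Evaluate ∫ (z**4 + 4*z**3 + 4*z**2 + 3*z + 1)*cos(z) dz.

Use integration by parts with u = z**4 + 4*z**3 + 4*z**2 + 3*z + 1, dv = cos(z) dz, so v = sin(z).
Apply parts 4 times (tabular method): alternate signs, differentiate u down to 0, integrate dv up.

z**4*sin(z) + 4*z**3*sin(z) + 4*z**3*cos(z) - 8*z**2*sin(z) + 12*z**2*cos(z) - 21*z*sin(z) - 16*z*cos(z) + 17*sin(z) - 21*cos(z) + C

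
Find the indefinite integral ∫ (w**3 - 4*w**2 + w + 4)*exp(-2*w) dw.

Use integration by parts with u = w**3 - 4*w**2 + w + 4, dv = exp(-2*w) dw, so v = -exp(-2*w)/2.
Apply parts 3 times (tabular method): alternate signs, differentiate u down to 0, integrate dv up.

(-4*w**3 + 10*w**2 + 6*w - 13)*exp(-2*w)/8 + C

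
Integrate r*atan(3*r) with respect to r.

r**2*atan(3*r)/2 - r/6 + atan(3*r)/18 + C

Use integration by parts with u = arctan(3*r), dv = r dr.
Then du = 3/(9*r**2 + 1) dr.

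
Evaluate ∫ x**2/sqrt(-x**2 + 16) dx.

-x*sqrt(-x**2 + 16)/2 + 8*asin(x/4) + C

Substitute x = 4·sin(θ), so dx = 4·cos(θ) dθ and the radical becomes sqrt(-x**2 + 16) = 4·cos(θ) by the Pythagorean identity.
Integrate the resulting trig expression in θ, then back-substitute θ = asin(x/4), sin(θ) = x/4, cos(θ) = sqrt(-x**2 + 16)/4 (absorbing any constant into C).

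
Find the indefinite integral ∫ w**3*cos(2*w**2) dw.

w**2*sin(2*w**2)/4 + cos(2*w**2)/8 + C

Let u = w², du = 2w dw; rewrite as (1/2)∫ u^1·cos(2u) du.
Now integrate by parts 1 time.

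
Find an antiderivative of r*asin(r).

Use integration by parts with u = arcsin(r), dv = r dr.
Then du = 1/sqrt(-r**2 + 1) dr.

r**2*asin(r)/2 + r*sqrt(-r**2 + 1)/4 - asin(r)/4 + C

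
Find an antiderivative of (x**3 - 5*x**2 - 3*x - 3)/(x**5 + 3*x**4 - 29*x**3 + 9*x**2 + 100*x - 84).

-3*log(x - 3)/10 + 7*log(x - 2)/12 - 5*log(x - 1)/24 + log(x + 2)/12 - 19*log(x + 7)/120 + C

Factor the denominator: (x - 3)*(x - 2)*(x - 1)*(x + 2)*(x + 7).
Partial-fraction decomposition: -19/(120*(x + 7)) + 1/(12*(x + 2)) - 5/(24*(x - 1)) + 7/(12*(x - 2)) - 3/(10*(x - 3)).
Integrate each term: A/(x−a) contributes A·log|x−a|.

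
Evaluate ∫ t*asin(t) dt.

Use integration by parts with u = arcsin(t), dv = t dt.
Then du = 1/sqrt(-t**2 + 1) dt.

t**2*asin(t)/2 + t*sqrt(-t**2 + 1)/4 - asin(t)/4 + C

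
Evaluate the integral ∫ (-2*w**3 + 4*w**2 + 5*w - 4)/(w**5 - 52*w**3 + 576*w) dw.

Factor the denominator: w*(w - 6)*(w - 4)*(w + 4)*(w + 6).
Partial-fraction decomposition: 271/(720*(w + 6)) - 21/(80*(w + 4)) + 3/(40*(w - 4)) - 131/(720*(w - 6)) - 1/(144*w).
Integrate each term: A/(w−a) contributes A·log|w−a|.

-log(w)/144 - 131*log(w - 6)/720 + 3*log(w - 4)/40 - 21*log(w + 4)/80 + 271*log(w + 6)/720 + C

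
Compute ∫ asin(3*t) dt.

t*asin(3*t) + sqrt(-9*t**2 + 1)/3 + C

Use integration by parts with u = arcsin(3*t), dv = dt.
Then du = 3/sqrt(-9*t**2 + 1) dt.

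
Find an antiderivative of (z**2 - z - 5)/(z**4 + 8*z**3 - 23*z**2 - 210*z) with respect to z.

Factor the denominator: z*(z - 5)*(z + 6)*(z + 7).
Partial-fraction decomposition: -17/(28*(z + 7)) + 37/(66*(z + 6)) + 1/(44*(z - 5)) + 1/(42*z).
Integrate each term: A/(z−a) contributes A·log|z−a|.

log(z)/42 + log(z - 5)/44 + 37*log(z + 6)/66 - 17*log(z + 7)/28 + C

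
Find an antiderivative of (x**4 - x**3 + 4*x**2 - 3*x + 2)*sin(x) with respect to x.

Use integration by parts with u = x**4 - x**3 + 4*x**2 - 3*x + 2, dv = sin(x) dx, so v = -cos(x).
Apply parts 4 times (tabular method): alternate signs, differentiate u down to 0, integrate dv up.

-x**4*cos(x) + 4*x**3*sin(x) + x**3*cos(x) - 3*x**2*sin(x) + 8*x**2*cos(x) - 16*x*sin(x) - 3*x*cos(x) + 3*sin(x) - 18*cos(x) + C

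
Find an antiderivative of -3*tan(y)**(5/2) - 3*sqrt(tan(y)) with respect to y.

Let u = tan(y), so du = (tan(y)**2 + 1) dy.
Rewriting, the integral becomes -3·∫ √u du = -3·(2/3)u^(3/2).
Substituting back, u = tan(y).

-2*tan(y)**(3/2) + C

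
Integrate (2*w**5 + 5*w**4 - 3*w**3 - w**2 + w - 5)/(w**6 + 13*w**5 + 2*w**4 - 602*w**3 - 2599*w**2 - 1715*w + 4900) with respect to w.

Factor the denominator: (w - 7)*(w - 1)*(w + 4)*(w + 5)**2*(w + 7).
Partial-fraction decomposition: 20641/(1344*(w + 7)) - 5789/(576*(w + 5)) + 2785/(144*(w + 5)**2) - 601/(165*(w + 4)) + 1/(8640*(w - 1)) + 44543/(133056*(w - 7)).
Integrate each term; A/(w−a) gives A·log|w−a|; A/(w−a)² gives −A/(w−a).

44543*log(w - 7)/133056 + log(w - 1)/8640 - 601*log(w + 4)/165 - 5789*log(w + 5)/576 + 20641*log(w + 7)/1344 - 2785/(144*w + 720) + C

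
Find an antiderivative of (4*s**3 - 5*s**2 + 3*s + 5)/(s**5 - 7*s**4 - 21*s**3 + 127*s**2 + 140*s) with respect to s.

Factor the denominator: s*(s - 7)*(s - 5)*(s + 1)*(s + 4).
Partial-fraction decomposition: -343/(1188*(s + 4)) + 7/(144*(s + 1)) - 79/(108*(s - 5)) + 1153/(1232*(s - 7)) + 1/(28*s).
Integrate each term: A/(s−a) contributes A·log|s−a|.

log(s)/28 + 1153*log(s - 7)/1232 - 79*log(s - 5)/108 + 7*log(s + 1)/144 - 343*log(s + 4)/1188 + C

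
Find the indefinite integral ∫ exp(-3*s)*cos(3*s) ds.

Let I denote the integral. Integrate by parts with u = cos(3*s), dv = exp(-3*s) ds, so v = -exp(-3*s)/3: I = -exp(-3*s)*cos(3*s)/3 − ∫ exp(-3*s)*sin(3*s) ds.
Apply parts again with u = sin(3*s), dv = exp(-3*s) ds: ∫ exp(-3*s)*sin(3*s) ds = -exp(-3*s)*sin(3*s)/3 + I. Substituting back brings back I: I = exp(-3*s)*sin(3*s)/3 - exp(-3*s)*cos(3*s)/3 − I.
Solving for I: (1 + 1)·I equals the remaining terms, so I = (1/2)·(exp(-3*s)*sin(3*s)/3 - exp(-3*s)*cos(3*s)/3).

exp(-3*s)*sin(3*s)/6 - exp(-3*s)*cos(3*s)/6 + C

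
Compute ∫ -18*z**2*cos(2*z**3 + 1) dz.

-3*sin(2*z**3 + 1) + C

Let u = 2*z**3 + 1, so du = (6*z**2) dz.
Rewriting, the integral becomes -3·∫ cos(u) du = -3·sin(u).
Substituting back, u = 2*z**3 + 1.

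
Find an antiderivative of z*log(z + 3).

Use integration by parts with u = log(z + 3), dv = z dz.
Then du = 1/(z + 3) dz and v = z**2/2.

z**2*log(z + 3)/2 - z**2/4 + 3*z/2 - 9*log(z + 3)/2 + C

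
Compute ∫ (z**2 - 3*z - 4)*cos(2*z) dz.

Use integration by parts with u = z**2 - 3*z - 4, dv = cos(2*z) dz, so v = sin(2*z)/2.
Apply parts 2 times (tabular method): alternate signs, differentiate u down to 0, integrate dv up.

z**2*sin(2*z)/2 - 3*z*sin(2*z)/2 + z*cos(2*z)/2 - 9*sin(2*z)/4 - 3*cos(2*z)/4 + C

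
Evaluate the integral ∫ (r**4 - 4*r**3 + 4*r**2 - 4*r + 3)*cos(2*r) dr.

r**4*sin(2*r)/2 - 2*r**3*sin(2*r) + r**3*cos(2*r) + r**2*sin(2*r)/2 - 3*r**2*cos(2*r) + r*sin(2*r) + r*cos(2*r)/2 + 5*sin(2*r)/4 + cos(2*r)/2 + C

Use integration by parts with u = r**4 - 4*r**3 + 4*r**2 - 4*r + 3, dv = cos(2*r) dr, so v = sin(2*r)/2.
Apply parts 4 times (tabular method): alternate signs, differentiate u down to 0, integrate dv up.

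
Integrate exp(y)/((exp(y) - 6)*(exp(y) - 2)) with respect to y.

log(exp(y) - 6)/4 - log(exp(y) - 2)/4 + C

Let u = e^y, du = e^y dy.
The integral becomes ∫ du/((u-6)(u-2)); decompose into partial fractions.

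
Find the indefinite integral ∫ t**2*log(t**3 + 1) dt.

Let u = t**3 + 1, so du = (3*t**2) dt.
The integral becomes (1/3)·∫ log(u) du; integrate by parts with u′=log(u), dv′=du.

t**3*log(t**3 + 1)/3 - t**3/3 + log(t**3 + 1)/3 + C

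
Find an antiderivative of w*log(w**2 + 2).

w**2*log(w**2 + 2)/2 - w**2/2 + log(w**2 + 2) + C

Let u = w**2 + 2, so du = (2*w) dw.
The integral becomes (1/2)·∫ log(u) du; integrate by parts with u′=log(u), dv′=du.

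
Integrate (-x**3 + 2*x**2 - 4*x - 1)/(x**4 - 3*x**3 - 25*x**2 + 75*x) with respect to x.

-log(x)/75 - 24*log(x - 5)/25 + 11*log(x - 3)/24 - 97*log(x + 5)/200 + C

Factor the denominator: x*(x - 5)*(x - 3)*(x + 5).
Partial-fraction decomposition: -97/(200*(x + 5)) + 11/(24*(x - 3)) - 24/(25*(x - 5)) - 1/(75*x).
Integrate each term: A/(x−a) contributes A·log|x−a|.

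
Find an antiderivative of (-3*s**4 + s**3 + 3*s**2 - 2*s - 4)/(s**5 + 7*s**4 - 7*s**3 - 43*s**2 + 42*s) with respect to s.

Factor the denominator: s*(s - 2)*(s - 1)*(s + 3)*(s + 7).
Partial-fraction decomposition: -821/(224*(s + 7)) + 241/(240*(s + 3)) + 5/(32*(s - 1)) - 2/(5*(s - 2)) - 2/(21*s).
Integrate each term: A/(s−a) contributes A·log|s−a|.

-2*log(s)/21 - 2*log(s - 2)/5 + 5*log(s - 1)/32 + 241*log(s + 3)/240 - 821*log(s + 7)/224 + C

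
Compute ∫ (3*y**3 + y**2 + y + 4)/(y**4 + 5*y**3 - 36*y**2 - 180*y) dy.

-log(y)/45 + 347*log(y - 6)/396 - 351*log(y + 5)/55 + 307*log(y + 6)/36 + C

Factor the denominator: y*(y - 6)*(y + 5)*(y + 6).
Partial-fraction decomposition: 307/(36*(y + 6)) - 351/(55*(y + 5)) + 347/(396*(y - 6)) - 1/(45*y).
Integrate each term: A/(y−a) contributes A·log|y−a|.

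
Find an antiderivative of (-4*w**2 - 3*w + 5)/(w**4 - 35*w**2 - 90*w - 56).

-53*log(w - 7)/198 - log(w + 1)/6 - 5*log(w + 2)/18 + 47*log(w + 4)/66 + C

Factor the denominator: (w - 7)*(w + 1)*(w + 2)*(w + 4).
Partial-fraction decomposition: 47/(66*(w + 4)) - 5/(18*(w + 2)) - 1/(6*(w + 1)) - 53/(198*(w - 7)).
Integrate each term: A/(w−a) contributes A·log|w−a|.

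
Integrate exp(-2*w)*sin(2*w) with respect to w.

-exp(-2*w)*sin(2*w)/4 - exp(-2*w)*cos(2*w)/4 + C

Let I denote the integral. Integrate by parts with u = sin(2*w), dv = exp(-2*w) dw, so v = -exp(-2*w)/2: I = -exp(-2*w)*sin(2*w)/2 + ∫ exp(-2*w)*cos(2*w) dw.
Apply parts again with u = cos(2*w), dv = exp(-2*w) dw: ∫ exp(-2*w)*cos(2*w) dw = -exp(-2*w)*cos(2*w)/2 − I. Substituting back brings back I: I = -exp(-2*w)*sin(2*w)/2 - exp(-2*w)*cos(2*w)/2 − I.
Solving for I: (1 + 1)·I equals the remaining terms, so I = (1/2)·(-exp(-2*w)*sin(2*w)/2 - exp(-2*w)*cos(2*w)/2).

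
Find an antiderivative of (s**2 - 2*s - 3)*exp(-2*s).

Use integration by parts with u = s**2 - 2*s - 3, dv = exp(-2*s) ds, so v = -exp(-2*s)/2.
Apply parts 2 times (tabular method): alternate signs, differentiate u down to 0, integrate dv up.

(-2*s**2 + 2*s + 7)*exp(-2*s)/4 + C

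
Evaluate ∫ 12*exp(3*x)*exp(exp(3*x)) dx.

4*exp(exp(3*x)) + C

Let u = exp(3*x), so du = (3*exp(3*x)) dx.
Rewriting, the integral becomes 4·∫ e^u du = 4·e^u.
Substituting back, u = exp(3*x).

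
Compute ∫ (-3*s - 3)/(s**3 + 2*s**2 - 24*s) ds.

log(s)/8 - 3*log(s - 4)/8 + log(s + 6)/4 + C

Factor the denominator: s*(s - 4)*(s + 6).
Partial-fraction decomposition: 1/(4*(s + 6)) - 3/(8*(s - 4)) + 1/(8*s).
Integrate each term: A/(s−a) contributes A·log|s−a|.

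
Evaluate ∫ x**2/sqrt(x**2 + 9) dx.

Substitute x = 3·tan(θ), so dx = 3·sec(θ)^2 dθ and the radical becomes sqrt(x**2 + 9) = 3·sec(θ) by the Pythagorean identity.
Integrate the resulting trig expression in θ, then back-substitute tan(θ) = x/3, sec(θ) = sqrt(x**2 + 9)/3 (absorbing any constant into C).

x*sqrt(x**2 + 9)/2 - 9*log(x + sqrt(x**2 + 9))/2 + C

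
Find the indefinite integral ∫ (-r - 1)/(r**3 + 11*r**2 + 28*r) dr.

Factor the denominator: r*(r + 4)*(r + 7).
Partial-fraction decomposition: 2/(7*(r + 7)) - 1/(4*(r + 4)) - 1/(28*r).
Integrate each term: A/(r−a) contributes A·log|r−a|.

-log(r)/28 - log(r + 4)/4 + 2*log(r + 7)/7 + C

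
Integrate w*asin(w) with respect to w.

Use integration by parts with u = arcsin(w), dv = w dw.
Then du = 1/sqrt(-w**2 + 1) dw.

w**2*asin(w)/2 + w*sqrt(-w**2 + 1)/4 - asin(w)/4 + C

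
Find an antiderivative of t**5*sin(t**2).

Let u = t², du = 2t dt; rewrite as (1/2)∫ u^2·sin(1u) du.
Now integrate by parts 2 times.

-t**4*cos(t**2)/2 + t**2*sin(t**2) + cos(t**2) + C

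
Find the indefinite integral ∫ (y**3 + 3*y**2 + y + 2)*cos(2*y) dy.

y**3*sin(2*y)/2 + 3*y**2*sin(2*y)/2 + 3*y**2*cos(2*y)/4 - y*sin(2*y)/4 + 3*y*cos(2*y)/2 + sin(2*y)/4 - cos(2*y)/8 + C

Use integration by parts with u = y**3 + 3*y**2 + y + 2, dv = cos(2*y) dy, so v = sin(2*y)/2.
Apply parts 3 times (tabular method): alternate signs, differentiate u down to 0, integrate dv up.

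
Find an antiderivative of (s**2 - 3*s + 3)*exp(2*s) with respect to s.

Use integration by parts with u = s**2 - 3*s + 3, dv = exp(2*s) ds, so v = exp(2*s)/2.
Apply parts 2 times (tabular method): alternate signs, differentiate u down to 0, integrate dv up.

(s**2 - 4*s + 5)*exp(2*s)/2 + C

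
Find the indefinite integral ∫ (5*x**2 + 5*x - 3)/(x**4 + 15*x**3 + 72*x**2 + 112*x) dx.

Factor the denominator: x*(x + 4)**2*(x + 7).
Partial-fraction decomposition: -23/(7*(x + 7)) + 53/(16*(x + 4)) - 19/(4*(x + 4)**2) - 3/(112*x).
Integrate each term; A/(x−a) gives A·log|x−a|; A/(x−a)² gives −A/(x−a).

-3*log(x)/112 + 53*log(x + 4)/16 - 23*log(x + 7)/7 + 19/(4*x + 16) + C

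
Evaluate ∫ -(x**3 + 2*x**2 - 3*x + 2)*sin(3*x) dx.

x**3*cos(3*x)/3 - x**2*sin(3*x)/3 + 2*x**2*cos(3*x)/3 - 4*x*sin(3*x)/9 - 11*x*cos(3*x)/9 + 11*sin(3*x)/27 + 14*cos(3*x)/27 + C

Use integration by parts with u = x**3 + 2*x**2 - 3*x + 2, dv = -sin(3*x) dx, so v = cos(3*x)/3.
Apply parts 3 times (tabular method): alternate signs, differentiate u down to 0, integrate dv up.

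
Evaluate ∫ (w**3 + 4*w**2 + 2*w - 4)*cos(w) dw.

Use integration by parts with u = w**3 + 4*w**2 + 2*w - 4, dv = cos(w) dw, so v = sin(w).
Apply parts 3 times (tabular method): alternate signs, differentiate u down to 0, integrate dv up.

w**3*sin(w) + 4*w**2*sin(w) + 3*w**2*cos(w) - 4*w*sin(w) + 8*w*cos(w) - 12*sin(w) - 4*cos(w) + C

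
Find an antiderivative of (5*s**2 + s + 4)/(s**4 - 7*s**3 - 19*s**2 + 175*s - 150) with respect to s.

Factor the denominator: (s - 6)*(s - 5)*(s - 1)*(s + 5).
Partial-fraction decomposition: -31/(165*(s + 5)) + 1/(12*(s - 1)) - 67/(20*(s - 5)) + 38/(11*(s - 6)).
Integrate each term: A/(s−a) contributes A·log|s−a|.

38*log(s - 6)/11 - 67*log(s - 5)/20 + log(s - 1)/12 - 31*log(s + 5)/165 + C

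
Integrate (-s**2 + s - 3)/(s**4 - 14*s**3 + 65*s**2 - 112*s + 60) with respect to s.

-33*log(s - 6)/20 + 23*log(s - 5)/12 - 5*log(s - 2)/12 + 3*log(s - 1)/20 + C

Factor the denominator: (s - 6)*(s - 5)*(s - 2)*(s - 1).
Partial-fraction decomposition: 3/(20*(s - 1)) - 5/(12*(s - 2)) + 23/(12*(s - 5)) - 33/(20*(s - 6)).
Integrate each term: A/(s−a) contributes A·log|s−a|.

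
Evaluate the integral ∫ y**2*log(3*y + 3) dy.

Use integration by parts with u = log(3*y + 3), dv = y**2 dy.
Then du = 3/(3*y + 3) dy and v = y**3/3.

y**3*log(3*y + 3)/3 - y**3/9 + y**2/6 - y/3 + log(y + 1)/3 + C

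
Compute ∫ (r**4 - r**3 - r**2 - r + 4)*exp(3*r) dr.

Use integration by parts with u = r**4 - r**3 - r**2 - r + 4, dv = exp(3*r) dr, so v = exp(3*r)/3.
Apply parts 4 times (tabular method): alternate signs, differentiate u down to 0, integrate dv up.

(27*r**4 - 63*r**3 + 36*r**2 - 51*r + 125)*exp(3*r)/81 + C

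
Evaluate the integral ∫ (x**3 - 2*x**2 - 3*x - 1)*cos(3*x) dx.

Use integration by parts with u = x**3 - 2*x**2 - 3*x - 1, dv = cos(3*x) dx, so v = sin(3*x)/3.
Apply parts 3 times (tabular method): alternate signs, differentiate u down to 0, integrate dv up.

x**3*sin(3*x)/3 - 2*x**2*sin(3*x)/3 + x**2*cos(3*x)/3 - 11*x*sin(3*x)/9 - 4*x*cos(3*x)/9 - 5*sin(3*x)/27 - 11*cos(3*x)/27 + C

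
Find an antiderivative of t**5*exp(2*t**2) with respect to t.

(2*t**4 - 2*t**2 + 1)*exp(2*t**2)/8 + C

Let u = t², du = 2t dt; rewrite as (1/2)∫ u^2·exp(2u) du.
Now integrate by parts 2 times.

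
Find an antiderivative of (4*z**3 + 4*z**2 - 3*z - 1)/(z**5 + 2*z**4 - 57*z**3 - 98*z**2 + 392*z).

-log(z)/392 + 773*log(z - 7)/2695 - 41*log(z - 2)/540 + 181*log(z + 4)/792 - 578*log(z + 7)/1323 + C

Factor the denominator: z*(z - 7)*(z - 2)*(z + 4)*(z + 7).
Partial-fraction decomposition: -578/(1323*(z + 7)) + 181/(792*(z + 4)) - 41/(540*(z - 2)) + 773/(2695*(z - 7)) - 1/(392*z).
Integrate each term: A/(z−a) contributes A·log|z−a|.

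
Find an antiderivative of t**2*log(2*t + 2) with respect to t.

Use integration by parts with u = log(2*t + 2), dv = t**2 dt.
Then du = 2/(2*t + 2) dt and v = t**3/3.

t**3*log(2*t + 2)/3 - t**3/9 + t**2/6 - t/3 + log(t + 1)/3 + C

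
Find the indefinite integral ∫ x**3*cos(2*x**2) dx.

x**2*sin(2*x**2)/4 + cos(2*x**2)/8 + C

Let u = x², du = 2x dx; rewrite as (1/2)∫ u^1·cos(2u) du.
Now integrate by parts 1 time.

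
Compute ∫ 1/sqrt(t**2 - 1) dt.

log(t + sqrt(t**2 - 1)) + C

Substitute t = sec(θ), so dt = sec(θ)*tan(θ) dθ and the radical becomes sqrt(t**2 - 1) = tan(θ) by the Pythagorean identity.
Integrate the resulting trig expression in θ, then back-substitute sec(θ) = t, tan(θ) = sqrt(t**2 - 1) (absorbing any constant into C).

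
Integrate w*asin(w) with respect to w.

w**2*asin(w)/2 + w*sqrt(-w**2 + 1)/4 - asin(w)/4 + C

Use integration by parts with u = arcsin(w), dv = w dw.
Then du = 1/sqrt(-w**2 + 1) dw.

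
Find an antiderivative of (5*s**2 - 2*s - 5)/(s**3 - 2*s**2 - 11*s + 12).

67*log(s - 4)/21 + log(s - 1)/6 + 23*log(s + 3)/14 + C

Factor the denominator: (s - 4)*(s - 1)*(s + 3).
Partial-fraction decomposition: 23/(14*(s + 3)) + 1/(6*(s - 1)) + 67/(21*(s - 4)).
Integrate each term: A/(s−a) contributes A·log|s−a|.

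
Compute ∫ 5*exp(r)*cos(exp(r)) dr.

5*sin(exp(r)) + C

Let u = exp(r), so du = (exp(r)) dr.
Rewriting, the integral becomes 5·∫ cos(u) du = 5·sin(u).
Substituting back, u = exp(r).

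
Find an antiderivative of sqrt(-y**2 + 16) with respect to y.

y*sqrt(-y**2 + 16)/2 + 8*asin(y/4) + C

Substitute y = 4·sin(θ), so dy = 4·cos(θ) dθ and the radical becomes sqrt(-y**2 + 16) = 4·cos(θ) by the Pythagorean identity.
Integrate the resulting trig expression in θ, then back-substitute θ = asin(y/4), sin(θ) = y/4, cos(θ) = sqrt(-y**2 + 16)/4 (absorbing any constant into C).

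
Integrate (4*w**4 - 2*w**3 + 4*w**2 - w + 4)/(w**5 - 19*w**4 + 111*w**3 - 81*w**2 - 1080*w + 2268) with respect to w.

Factor the denominator: (w - 7)*(w - 6)**2*(w - 3)*(w + 3).
Partial-fraction decomposition: 421/(4860*(w + 3)) - 307/(216*(w - 3)) - 54053/(243*(w - 6)) - 4894/(27*(w - 6)**2) + 9111/(40*(w - 7)).
Integrate each term; A/(w−a) gives A·log|w−a|; A/(w−a)² gives −A/(w−a).

9111*log(w - 7)/40 - 54053*log(w - 6)/243 - 307*log(w - 3)/216 + 421*log(w + 3)/4860 + 4894/(27*w - 162) + C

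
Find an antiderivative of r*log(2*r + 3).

Use integration by parts with u = log(2*r + 3), dv = r dr.
Then du = 2/(2*r + 3) dr and v = r**2/2.

r**2*log(2*r + 3)/2 - r**2/4 + 3*r/4 - 9*log(2*r + 3)/8 + C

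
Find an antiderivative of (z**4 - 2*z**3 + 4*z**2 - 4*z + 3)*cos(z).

z**4*sin(z) - 2*z**3*sin(z) + 4*z**3*cos(z) - 8*z**2*sin(z) - 6*z**2*cos(z) + 8*z*sin(z) - 16*z*cos(z) + 19*sin(z) + 8*cos(z) + C

Use integration by parts with u = z**4 - 2*z**3 + 4*z**2 - 4*z + 3, dv = cos(z) dz, so v = sin(z).
Apply parts 4 times (tabular method): alternate signs, differentiate u down to 0, integrate dv up.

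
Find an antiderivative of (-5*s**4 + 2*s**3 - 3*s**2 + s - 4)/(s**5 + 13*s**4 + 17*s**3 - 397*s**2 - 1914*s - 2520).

Factor the denominator: (s - 6)*(s + 3)*(s + 4)*(s + 5)*(s + 7).
Partial-fraction decomposition: -4283/(104*(s + 7)) + 3459/(44*(s + 5)) - 244/(5*(s + 4)) + 493/(72*(s + 3)) - 3077/(6435*(s - 6)).
Integrate each term: A/(s−a) contributes A·log|s−a|.

-3077*log(s - 6)/6435 + 493*log(s + 3)/72 - 244*log(s + 4)/5 + 3459*log(s + 5)/44 - 4283*log(s + 7)/104 + C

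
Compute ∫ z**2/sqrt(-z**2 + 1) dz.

-z*sqrt(-z**2 + 1)/2 + asin(z)/2 + C

Substitute z = sin(θ), so dz = cos(θ) dθ and the radical becomes sqrt(-z**2 + 1) = cos(θ) by the Pythagorean identity.
Integrate the resulting trig expression in θ, then back-substitute θ = asin(z), sin(θ) = z, cos(θ) = sqrt(-z**2 + 1) (absorbing any constant into C).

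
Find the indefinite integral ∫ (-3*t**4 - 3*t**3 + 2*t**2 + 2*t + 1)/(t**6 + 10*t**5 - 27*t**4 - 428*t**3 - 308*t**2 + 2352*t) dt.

log(t)/2352 - 4451*log(t - 6)/40560 + 59*log(t - 2)/3888 + 551*log(t + 4)/2160 - 323885*log(t + 7)/2012283 + 6089/(2457*t + 17199) + C

Factor the denominator: t*(t - 6)*(t - 2)*(t + 4)*(t + 7)**2.
Partial-fraction decomposition: -323885/(2012283*(t + 7)) - 6089/(2457*(t + 7)**2) + 551/(2160*(t + 4)) + 59/(3888*(t - 2)) - 4451/(40560*(t - 6)) + 1/(2352*t).
Integrate each term; A/(t−a) gives A·log|t−a|; A/(t−a)² gives −A/(t−a).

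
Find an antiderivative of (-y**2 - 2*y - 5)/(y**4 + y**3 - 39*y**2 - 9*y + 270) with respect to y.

Factor the denominator: (y - 5)*(y - 3)*(y + 3)*(y + 6).
Partial-fraction decomposition: 29/(297*(y + 6)) - 1/(18*(y + 3)) + 5/(27*(y - 3)) - 5/(22*(y - 5)).
Integrate each term: A/(y−a) contributes A·log|y−a|.

-5*log(y - 5)/22 + 5*log(y - 3)/27 - log(y + 3)/18 + 29*log(y + 6)/297 + C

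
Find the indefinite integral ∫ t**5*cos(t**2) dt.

t**4*sin(t**2)/2 + t**2*cos(t**2) - sin(t**2) + C

Let u = t², du = 2t dt; rewrite as (1/2)∫ u^2·cos(1u) du.
Now integrate by parts 2 times.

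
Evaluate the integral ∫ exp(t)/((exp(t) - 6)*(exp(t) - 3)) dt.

log(exp(t) - 6)/3 - log(exp(t) - 3)/3 + C

Let u = e^t, du = e^t dt.
The integral becomes ∫ du/((u-3)(u-6)); decompose into partial fractions.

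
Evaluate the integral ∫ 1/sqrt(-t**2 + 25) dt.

asin(t/5) + C

Substitute t = 5·sin(θ), so dt = 5·cos(θ) dθ and the radical becomes sqrt(-t**2 + 25) = 5·cos(θ) by the Pythagorean identity.
Integrate the resulting trig expression in θ, then back-substitute θ = asin(t/5), sin(θ) = t/5, cos(θ) = sqrt(-t**2 + 25)/5 (absorbing any constant into C).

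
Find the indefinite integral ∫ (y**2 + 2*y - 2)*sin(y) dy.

Use integration by parts with u = y**2 + 2*y - 2, dv = sin(y) dy, so v = -cos(y).
Apply parts 2 times (tabular method): alternate signs, differentiate u down to 0, integrate dv up.

-y**2*cos(y) + 2*y*sin(y) - 2*y*cos(y) + 2*sin(y) + 4*cos(y) + C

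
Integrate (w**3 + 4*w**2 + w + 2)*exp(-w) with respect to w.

(-w**3 - 7*w**2 - 15*w - 17)*exp(-w) + C

Use integration by parts with u = w**3 + 4*w**2 + w + 2, dv = exp(-w) dw, so v = -exp(-w).
Apply parts 3 times (tabular method): alternate signs, differentiate u down to 0, integrate dv up.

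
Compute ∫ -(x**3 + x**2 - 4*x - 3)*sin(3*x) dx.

Use integration by parts with u = x**3 + x**2 - 4*x - 3, dv = -sin(3*x) dx, so v = cos(3*x)/3.
Apply parts 3 times (tabular method): alternate signs, differentiate u down to 0, integrate dv up.

x**3*cos(3*x)/3 - x**2*sin(3*x)/3 + x**2*cos(3*x)/3 - 2*x*sin(3*x)/9 - 14*x*cos(3*x)/9 + 14*sin(3*x)/27 - 29*cos(3*x)/27 + C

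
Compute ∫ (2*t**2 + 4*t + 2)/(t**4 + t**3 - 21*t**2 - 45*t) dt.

-2*log(t)/45 + 9*log(t - 5)/40 - 13*log(t + 3)/72 - 1/(3*t + 9) + C

Factor the denominator: t*(t - 5)*(t + 3)**2.
Partial-fraction decomposition: -13/(72*(t + 3)) + 1/(3*(t + 3)**2) + 9/(40*(t - 5)) - 2/(45*t).
Integrate each term; A/(t−a) gives A·log|t−a|; A/(t−a)² gives −A/(t−a).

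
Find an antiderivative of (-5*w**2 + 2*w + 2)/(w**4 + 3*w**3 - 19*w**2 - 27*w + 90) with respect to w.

-37*log(w - 3)/48 + 2*log(w - 2)/5 - 49*log(w + 3)/60 + 19*log(w + 5)/16 + C

Factor the denominator: (w - 3)*(w - 2)*(w + 3)*(w + 5).
Partial-fraction decomposition: 19/(16*(w + 5)) - 49/(60*(w + 3)) + 2/(5*(w - 2)) - 37/(48*(w - 3)).
Integrate each term: A/(w−a) contributes A·log|w−a|.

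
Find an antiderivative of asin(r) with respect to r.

Use integration by parts with u = arcsin(r), dv = dr.
Then du = 1/sqrt(-r**2 + 1) dr.

r*asin(r) + sqrt(-r**2 + 1) + C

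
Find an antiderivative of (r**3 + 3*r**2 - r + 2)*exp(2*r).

(4*r**3 + 6*r**2 - 10*r + 13)*exp(2*r)/8 + C

Use integration by parts with u = r**3 + 3*r**2 - r + 2, dv = exp(2*r) dr, so v = exp(2*r)/2.
Apply parts 3 times (tabular method): alternate signs, differentiate u down to 0, integrate dv up.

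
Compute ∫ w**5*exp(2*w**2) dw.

(2*w**4 - 2*w**2 + 1)*exp(2*w**2)/8 + C

Let u = w², du = 2w dw; rewrite as (1/2)∫ u^2·exp(2u) du.
Now integrate by parts 2 times.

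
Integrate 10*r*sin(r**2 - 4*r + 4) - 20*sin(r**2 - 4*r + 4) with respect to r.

-5*cos(r**2 - 4*r + 4) + C

Let u = r**2 - 4*r + 4, so du = (2*r - 4) dr.
Rewriting, the integral becomes 5·∫ sin(u) du = 5·-cos(u).
Substituting back, u = r**2 - 4*r + 4.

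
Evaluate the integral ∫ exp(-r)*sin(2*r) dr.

-exp(-r)*sin(2*r)/5 - 2*exp(-r)*cos(2*r)/5 + C

Let I denote the integral. Integrate by parts with u = sin(2*r), dv = exp(-r) dr, so v = -exp(-r): I = -exp(-r)*sin(2*r) + 2·∫ exp(-r)*cos(2*r) dr.
Apply parts again with u = cos(2*r), dv = exp(-r) dr: ∫ exp(-r)*cos(2*r) dr = -exp(-r)*cos(2*r) − 2·I. Substituting back brings back I: I = -exp(-r)*sin(2*r) - 2*exp(-r)*cos(2*r) − 4·I.
Solving for I: (1 + 4)·I equals the remaining terms, so I = (1/5)·(-exp(-r)*sin(2*r) - 2*exp(-r)*cos(2*r)).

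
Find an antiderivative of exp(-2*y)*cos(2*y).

exp(-2*y)*sin(2*y)/4 - exp(-2*y)*cos(2*y)/4 + C

Let I denote the integral. Integrate by parts with u = cos(2*y), dv = exp(-2*y) dy, so v = -exp(-2*y)/2: I = -exp(-2*y)*cos(2*y)/2 − ∫ exp(-2*y)*sin(2*y) dy.
Apply parts again with u = sin(2*y), dv = exp(-2*y) dy: ∫ exp(-2*y)*sin(2*y) dy = -exp(-2*y)*sin(2*y)/2 + I. Substituting back brings back I: I = exp(-2*y)*sin(2*y)/2 - exp(-2*y)*cos(2*y)/2 − I.
Solving for I: (1 + 1)·I equals the remaining terms, so I = (1/2)·(exp(-2*y)*sin(2*y)/2 - exp(-2*y)*cos(2*y)/2).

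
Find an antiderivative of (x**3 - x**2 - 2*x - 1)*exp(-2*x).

(-4*x**3 - 2*x**2 + 6*x + 7)*exp(-2*x)/8 + C

Use integration by parts with u = x**3 - x**2 - 2*x - 1, dv = exp(-2*x) dx, so v = -exp(-2*x)/2.
Apply parts 3 times (tabular method): alternate signs, differentiate u down to 0, integrate dv up.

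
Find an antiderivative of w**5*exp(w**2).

(w**4 - 2*w**2 + 2)*exp(w**2)/2 + C

Let u = w², du = 2w dw; rewrite as (1/2)∫ u^2·exp(1u) du.
Now integrate by parts 2 times.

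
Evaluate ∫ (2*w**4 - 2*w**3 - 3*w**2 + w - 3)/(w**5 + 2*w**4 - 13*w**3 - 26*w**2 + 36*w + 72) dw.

Factor the denominator: (w - 3)*(w - 2)*(w + 2)**2*(w + 3).
Partial-fraction decomposition: 61/(10*(w + 3)) - 1841/(400*(w + 2)) + 31/(20*(w + 2)**2) - 3/(80*(w - 2)) + 27/(50*(w - 3)).
Integrate each term; A/(w−a) gives A·log|w−a|; A/(w−a)² gives −A/(w−a).

27*log(w - 3)/50 - 3*log(w - 2)/80 - 1841*log(w + 2)/400 + 61*log(w + 3)/10 - 31/(20*w + 40) + C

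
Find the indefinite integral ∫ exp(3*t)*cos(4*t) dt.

4*exp(3*t)*sin(4*t)/25 + 3*exp(3*t)*cos(4*t)/25 + C

Let I denote the integral. Integrate by parts with u = cos(4*t), dv = exp(3*t) dt, so v = exp(3*t)/3: I = exp(3*t)*cos(4*t)/3 + (4/3)·∫ exp(3*t)*sin(4*t) dt.
Apply parts again with u = sin(4*t), dv = exp(3*t) dt: ∫ exp(3*t)*sin(4*t) dt = exp(3*t)*sin(4*t)/3 − (4/3)·I. Substituting back brings back I: I = 4*exp(3*t)*sin(4*t)/9 + exp(3*t)*cos(4*t)/3 − (16/9)·I.
Solving for I: (1 + 16/9)·I equals the remaining terms, so I = (9/25)·(4*exp(3*t)*sin(4*t)/9 + exp(3*t)*cos(4*t)/3).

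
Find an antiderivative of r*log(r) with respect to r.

Use integration by parts with u = log(r), dv = r dr.
Then du = 1/r dr and v = r**2/2.

r**2*log(r)/2 - r**2/4 + C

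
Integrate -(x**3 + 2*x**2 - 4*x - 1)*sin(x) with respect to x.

Use integration by parts with u = x**3 + 2*x**2 - 4*x - 1, dv = -sin(x) dx, so v = cos(x).
Apply parts 3 times (tabular method): alternate signs, differentiate u down to 0, integrate dv up.

x**3*cos(x) - 3*x**2*sin(x) + 2*x**2*cos(x) - 4*x*sin(x) - 10*x*cos(x) + 10*sin(x) - 5*cos(x) + C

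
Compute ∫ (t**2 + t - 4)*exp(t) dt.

(t**2 - t - 3)*exp(t) + C

Use integration by parts with u = t**2 + t - 4, dv = exp(t) dt, so v = exp(t).
Apply parts 2 times (tabular method): alternate signs, differentiate u down to 0, integrate dv up.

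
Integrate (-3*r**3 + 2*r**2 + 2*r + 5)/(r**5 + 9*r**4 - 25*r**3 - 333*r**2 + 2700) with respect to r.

-31*log(r - 5)/242 + 13*log(r - 3)/324 + 21*log(r + 5)/4 - 50593*log(r + 6)/9801 + 713/(99*r + 594) + C

Factor the denominator: (r - 5)*(r - 3)*(r + 5)*(r + 6)**2.
Partial-fraction decomposition: -50593/(9801*(r + 6)) - 713/(99*(r + 6)**2) + 21/(4*(r + 5)) + 13/(324*(r - 3)) - 31/(242*(r - 5)).
Integrate each term; A/(r−a) gives A·log|r−a|; A/(r−a)² gives −A/(r−a).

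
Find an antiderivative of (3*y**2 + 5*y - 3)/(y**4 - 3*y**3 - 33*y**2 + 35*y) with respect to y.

-3*log(y)/35 + 179*log(y - 7)/504 - 5*log(y - 1)/36 - 47*log(y + 5)/360 + C

Factor the denominator: y*(y - 7)*(y - 1)*(y + 5).
Partial-fraction decomposition: -47/(360*(y + 5)) - 5/(36*(y - 1)) + 179/(504*(y - 7)) - 3/(35*y).
Integrate each term: A/(y−a) contributes A·log|y−a|.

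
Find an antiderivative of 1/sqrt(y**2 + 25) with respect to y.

log(y + sqrt(y**2 + 25)) + C

Substitute y = 5·tan(θ), so dy = 5·sec(θ)^2 dθ and the radical becomes sqrt(y**2 + 25) = 5·sec(θ) by the Pythagorean identity.
Integrate the resulting trig expression in θ, then back-substitute tan(θ) = y/5, sec(θ) = sqrt(y**2 + 25)/5 (absorbing any constant into C).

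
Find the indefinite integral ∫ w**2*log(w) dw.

w**3*log(w)/3 - w**3/9 + C

Use integration by parts with u = log(w), dv = w**2 dw.
Then du = 1/w dw and v = w**3/3.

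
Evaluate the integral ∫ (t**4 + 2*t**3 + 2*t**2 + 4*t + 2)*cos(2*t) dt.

t**4*sin(2*t)/2 + t**3*sin(2*t) + t**3*cos(2*t) - t**2*sin(2*t)/2 + 3*t**2*cos(2*t)/2 + t*sin(2*t)/2 - t*cos(2*t)/2 + 5*sin(2*t)/4 + cos(2*t)/4 + C

Use integration by parts with u = t**4 + 2*t**3 + 2*t**2 + 4*t + 2, dv = cos(2*t) dt, so v = sin(2*t)/2.
Apply parts 4 times (tabular method): alternate signs, differentiate u down to 0, integrate dv up.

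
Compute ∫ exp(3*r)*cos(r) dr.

Let I denote the integral. Integrate by parts with u = cos(r), dv = exp(3*r) dr, so v = exp(3*r)/3: I = exp(3*r)*cos(r)/3 + (1/3)·∫ exp(3*r)*sin(r) dr.
Apply parts again with u = sin(r), dv = exp(3*r) dr: ∫ exp(3*r)*sin(r) dr = exp(3*r)*sin(r)/3 − (1/3)·I. Substituting back brings back I: I = exp(3*r)*sin(r)/9 + exp(3*r)*cos(r)/3 − (1/9)·I.
Solving for I: (1 + 1/9)·I equals the remaining terms, so I = (9/10)·(exp(3*r)*sin(r)/9 + exp(3*r)*cos(r)/3).

exp(3*r)*sin(r)/10 + 3*exp(3*r)*cos(r)/10 + C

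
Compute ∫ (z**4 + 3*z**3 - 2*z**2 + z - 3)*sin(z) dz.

Use integration by parts with u = z**4 + 3*z**3 - 2*z**2 + z - 3, dv = sin(z) dz, so v = -cos(z).
Apply parts 4 times (tabular method): alternate signs, differentiate u down to 0, integrate dv up.

-z**4*cos(z) + 4*z**3*sin(z) - 3*z**3*cos(z) + 9*z**2*sin(z) + 14*z**2*cos(z) - 28*z*sin(z) + 17*z*cos(z) - 17*sin(z) - 25*cos(z) + C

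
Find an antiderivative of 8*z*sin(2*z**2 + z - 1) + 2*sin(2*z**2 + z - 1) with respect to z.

Let u = 2*z**2 + z - 1, so du = (4*z + 1) dz.
Rewriting, the integral becomes 2·∫ sin(u) du = 2·-cos(u).
Substituting back, u = 2*z**2 + z - 1.

-2*cos(2*z**2 + z - 1) + C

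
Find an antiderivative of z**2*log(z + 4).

Use integration by parts with u = log(z + 4), dv = z**2 dz.
Then du = 1/(z + 4) dz and v = z**3/3.

z**3*log(z + 4)/3 - z**3/9 + 2*z**2/3 - 16*z/3 + 64*log(z + 4)/3 + C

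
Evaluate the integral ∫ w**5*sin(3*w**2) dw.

-w**4*cos(3*w**2)/6 + w**2*sin(3*w**2)/9 + cos(3*w**2)/27 + C

Let u = w², du = 2w dw; rewrite as (1/2)∫ u^2·sin(3u) du.
Now integrate by parts 2 times.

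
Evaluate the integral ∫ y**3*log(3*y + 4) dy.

Use integration by parts with u = log(3*y + 4), dv = y**3 dy.
Then du = 3/(3*y + 4) dy and v = y**4/4.

y**4*log(3*y + 4)/4 - y**4/16 + y**3/9 - 2*y**2/9 + 16*y/27 - 64*log(3*y + 4)/81 + C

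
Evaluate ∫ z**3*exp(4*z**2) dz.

Let u = z², du = 2z dz; rewrite as (1/2)∫ u^1·exp(4u) du.
Now integrate by parts 1 time.

(4*z**2 - 1)*exp(4*z**2)/32 + C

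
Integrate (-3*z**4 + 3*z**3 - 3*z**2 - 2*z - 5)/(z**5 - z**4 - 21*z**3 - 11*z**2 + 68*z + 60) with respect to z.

-265*log(z - 5)/168 + log(z - 2)/4 - log(z + 1)/3 + 85*log(z + 2)/28 - 35*log(z + 3)/8 + C

Factor the denominator: (z - 5)*(z - 2)*(z + 1)*(z + 2)*(z + 3).
Partial-fraction decomposition: -35/(8*(z + 3)) + 85/(28*(z + 2)) - 1/(3*(z + 1)) + 1/(4*(z - 2)) - 265/(168*(z - 5)).
Integrate each term: A/(z−a) contributes A·log|z−a|.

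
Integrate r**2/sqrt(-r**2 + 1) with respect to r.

-r*sqrt(-r**2 + 1)/2 + asin(r)/2 + C

Substitute r = sin(θ), so dr = cos(θ) dθ and the radical becomes sqrt(-r**2 + 1) = cos(θ) by the Pythagorean identity.
Integrate the resulting trig expression in θ, then back-substitute θ = asin(r), sin(θ) = r, cos(θ) = sqrt(-r**2 + 1) (absorbing any constant into C).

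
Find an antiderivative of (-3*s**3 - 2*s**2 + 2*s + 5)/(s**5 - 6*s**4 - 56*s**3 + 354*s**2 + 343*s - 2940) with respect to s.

Factor the denominator: (s - 7)*(s - 5)*(s - 4)*(s + 3)*(s + 7).
Partial-fraction decomposition: 461/(3696*(s + 7)) - 31/(1120*(s + 3)) - 211/(231*(s - 4)) + 205/(96*(s - 5)) - 277/(210*(s - 7)).
Integrate each term: A/(s−a) contributes A·log|s−a|.

-277*log(s - 7)/210 + 205*log(s - 5)/96 - 211*log(s - 4)/231 - 31*log(s + 3)/1120 + 461*log(s + 7)/3696 + C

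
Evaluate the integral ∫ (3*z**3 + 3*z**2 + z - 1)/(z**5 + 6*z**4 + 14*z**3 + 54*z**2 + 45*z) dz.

Factor the denominator: z*(z + 1)*(z + 5)*(z**2 + 9).
Partial-fraction decomposition: (19*z + 36)/(45*(z**2 + 9)) - 9/(20*(z + 5)) + 1/(20*(z + 1)) - 1/(45*z).
Integrate each term; A/(z−a) gives A·log|z−a|; the (Bz+D)/(z²+p²) term gives a log and an atan.

-log(z)/45 + log(z + 1)/20 - 9*log(z + 5)/20 + 19*log(z**2 + 9)/90 + 4*atan(z/3)/15 + C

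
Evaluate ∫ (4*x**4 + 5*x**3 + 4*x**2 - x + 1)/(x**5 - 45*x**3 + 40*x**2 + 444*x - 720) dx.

3221*log(x - 5)/594 - 493*log(x - 3)/126 + 119*log(x - 2)/144 - 773*log(x + 4)/756 + 4255*log(x + 6)/1584 + C

Factor the denominator: (x - 5)*(x - 3)*(x - 2)*(x + 4)*(x + 6).
Partial-fraction decomposition: 4255/(1584*(x + 6)) - 773/(756*(x + 4)) + 119/(144*(x - 2)) - 493/(126*(x - 3)) + 3221/(594*(x - 5)).
Integrate each term: A/(x−a) contributes A·log|x−a|.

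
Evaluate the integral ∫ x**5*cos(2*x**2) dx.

x**4*sin(2*x**2)/4 + x**2*cos(2*x**2)/4 - sin(2*x**2)/8 + C

Let u = x², du = 2x dx; rewrite as (1/2)∫ u^2·cos(2u) du.
Now integrate by parts 2 times.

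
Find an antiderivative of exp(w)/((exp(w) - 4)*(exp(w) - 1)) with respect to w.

log(exp(w) - 4)/3 - log(exp(w) - 1)/3 + C

Let u = e^w, du = e^w dw.
The integral becomes ∫ du/((u-1)(u-4)); decompose into partial fractions.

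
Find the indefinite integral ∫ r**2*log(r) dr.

r**3*log(r)/3 - r**3/9 + C

Use integration by parts with u = log(r), dv = r**2 dr.
Then du = 1/r dr and v = r**3/3.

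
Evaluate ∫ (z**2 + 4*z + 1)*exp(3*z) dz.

(9*z**2 + 30*z - 1)*exp(3*z)/27 + C

Use integration by parts with u = z**2 + 4*z + 1, dv = exp(3*z) dz, so v = exp(3*z)/3.
Apply parts 2 times (tabular method): alternate signs, differentiate u down to 0, integrate dv up.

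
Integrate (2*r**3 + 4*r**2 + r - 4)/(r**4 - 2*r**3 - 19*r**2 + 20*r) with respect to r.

Factor the denominator: r*(r - 5)*(r - 1)*(r + 4).
Partial-fraction decomposition: 2/(5*(r + 4)) - 3/(20*(r - 1)) + 39/(20*(r - 5)) - 1/(5*r).
Integrate each term: A/(r−a) contributes A·log|r−a|.

-log(r)/5 + 39*log(r - 5)/20 - 3*log(r - 1)/20 + 2*log(r + 4)/5 + C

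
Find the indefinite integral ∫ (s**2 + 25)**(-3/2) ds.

Substitute s = 5·tan(θ), so ds = 5·sec(θ)^2 dθ and the radical becomes sqrt(s**2 + 25) = 5·sec(θ) by the Pythagorean identity.
Integrate the resulting trig expression in θ, then back-substitute tan(θ) = s/5, sec(θ) = sqrt(s**2 + 25)/5 (absorbing any constant into C).

s/(25*sqrt(s**2 + 25)) + C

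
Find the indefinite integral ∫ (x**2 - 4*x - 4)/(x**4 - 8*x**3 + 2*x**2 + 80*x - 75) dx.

Factor the denominator: (x - 5)**2*(x - 1)*(x + 3).
Partial-fraction decomposition: -17/(256*(x + 3)) - 7/(64*(x - 1)) + 45/(256*(x - 5)) + 1/(32*(x - 5)**2).
Integrate each term; A/(x−a) gives A·log|x−a|; A/(x−a)² gives −A/(x−a).

45*log(x - 5)/256 - 7*log(x - 1)/64 - 17*log(x + 3)/256 - 1/(32*x - 160) + C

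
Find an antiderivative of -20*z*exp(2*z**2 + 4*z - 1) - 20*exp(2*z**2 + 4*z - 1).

-5*exp(2*z**2 + 4*z - 1) + C

Let u = 2*z**2 + 4*z - 1, so du = (4*z + 4) dz.
Rewriting, the integral becomes -5·∫ e^u du = -5·e^u.
Substituting back, u = 2*z**2 + 4*z - 1.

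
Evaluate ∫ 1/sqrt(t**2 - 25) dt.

Substitute t = 5·sec(θ), so dt = 5·sec(θ)*tan(θ) dθ and the radical becomes sqrt(t**2 - 25) = 5·tan(θ) by the Pythagorean identity.
Integrate the resulting trig expression in θ, then back-substitute sec(θ) = t/5, tan(θ) = sqrt(t**2 - 25)/5 (absorbing any constant into C).

log(t + sqrt(t**2 - 25)) + C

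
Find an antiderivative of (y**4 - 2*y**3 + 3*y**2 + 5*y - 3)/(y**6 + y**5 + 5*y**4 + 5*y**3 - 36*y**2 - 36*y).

log(y)/12 + 19*log(y - 2)/312 - log(y + 1)/15 - 31*log(y + 2)/104 + 43*log(y**2 + 9)/390 + 14*atan(y/3)/195 + C

Factor the denominator: y*(y - 2)*(y + 1)*(y + 2)*(y**2 + 9).
Partial-fraction decomposition: (43*y + 42)/(195*(y**2 + 9)) - 31/(104*(y + 2)) - 1/(15*(y + 1)) + 19/(312*(y - 2)) + 1/(12*y).
Integrate each term; A/(y−a) gives A·log|y−a|; the (By+D)/(y²+p²) term gives a log and an atan.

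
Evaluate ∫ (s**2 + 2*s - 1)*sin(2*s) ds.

Use integration by parts with u = s**2 + 2*s - 1, dv = sin(2*s) ds, so v = -cos(2*s)/2.
Apply parts 2 times (tabular method): alternate signs, differentiate u down to 0, integrate dv up.

-s**2*cos(2*s)/2 + s*sin(2*s)/2 - s*cos(2*s) + sin(2*s)/2 + 3*cos(2*s)/4 + C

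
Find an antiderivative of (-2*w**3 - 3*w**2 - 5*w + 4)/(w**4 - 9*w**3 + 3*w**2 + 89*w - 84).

-24*log(w - 7)/5 + 64*log(w - 4)/21 - log(w - 1)/12 - 23*log(w + 3)/140 + C

Factor the denominator: (w - 7)*(w - 4)*(w - 1)*(w + 3).
Partial-fraction decomposition: -23/(140*(w + 3)) - 1/(12*(w - 1)) + 64/(21*(w - 4)) - 24/(5*(w - 7)).
Integrate each term: A/(w−a) contributes A·log|w−a|.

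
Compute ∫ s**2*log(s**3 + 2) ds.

s**3*log(s**3 + 2)/3 - s**3/3 + 2*log(s**3 + 2)/3 + C

Let u = s**3 + 2, so du = (3*s**2) ds.
The integral becomes (1/3)·∫ log(u) du; integrate by parts with u′=log(u), dv′=du.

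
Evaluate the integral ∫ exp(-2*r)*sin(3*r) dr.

-2*exp(-2*r)*sin(3*r)/13 - 3*exp(-2*r)*cos(3*r)/13 + C

Let I denote the integral. Integrate by parts with u = sin(3*r), dv = exp(-2*r) dr, so v = -exp(-2*r)/2: I = -exp(-2*r)*sin(3*r)/2 + (3/2)·∫ exp(-2*r)*cos(3*r) dr.
Apply parts again with u = cos(3*r), dv = exp(-2*r) dr: ∫ exp(-2*r)*cos(3*r) dr = -exp(-2*r)*cos(3*r)/2 − (3/2)·I. Substituting back brings back I: I = -exp(-2*r)*sin(3*r)/2 - 3*exp(-2*r)*cos(3*r)/4 − (9/4)·I.
Solving for I: (1 + 9/4)·I equals the remaining terms, so I = (4/13)·(-exp(-2*r)*sin(3*r)/2 - 3*exp(-2*r)*cos(3*r)/4).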